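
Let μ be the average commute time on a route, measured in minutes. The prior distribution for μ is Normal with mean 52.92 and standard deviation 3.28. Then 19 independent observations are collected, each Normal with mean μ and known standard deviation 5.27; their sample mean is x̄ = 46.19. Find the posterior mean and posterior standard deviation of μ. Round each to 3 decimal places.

With known σ, the Normal prior is conjugate. Weight on the data is w = (n/σ²)/(n/σ² + 1/τ₀²) = 0.684120/(0.684120+0.0929506) = 0.88038.
Posterior mean = w·x̄ + (1−w)·μ₀ = 0.88038·46.19 + 0.11962·52.92 = 46.995. Posterior variance = 1/(0.684120+0.0929506) = 1.28688, so SD = 1.134.

Posterior mean ≈ 46.995; posterior SD ≈ 1.134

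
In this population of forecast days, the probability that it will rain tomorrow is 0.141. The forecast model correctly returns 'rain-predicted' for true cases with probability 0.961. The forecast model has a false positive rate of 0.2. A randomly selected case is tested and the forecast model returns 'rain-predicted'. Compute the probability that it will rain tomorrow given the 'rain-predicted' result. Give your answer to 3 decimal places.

P(H | E) ≈ 0.441

Write H for 'it will rain tomorrow'. Prior odds H:¬H = 0.141/0.859 = 0.16414. For the 'rain-predicted' outcome, the likelihood ratio is 0.961/0.2 = 4.8050.
Posterior odds = 0.16414 × 4.8050 = 0.78871, so P(H|E) = 0.78871/(1+0.78871) = 0.441.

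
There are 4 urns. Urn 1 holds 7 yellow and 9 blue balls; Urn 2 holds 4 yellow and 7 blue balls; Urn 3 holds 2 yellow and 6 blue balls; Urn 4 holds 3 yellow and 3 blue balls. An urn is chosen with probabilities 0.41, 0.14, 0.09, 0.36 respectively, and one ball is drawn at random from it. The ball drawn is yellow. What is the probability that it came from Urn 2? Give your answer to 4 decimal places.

Posterior probability ≈ 0.1176

Tabulate prior·likelihood by source: [1] prior 0.41, lik 0.4375, product 0.1794; [2] prior 0.14, lik 0.3636, product 0.05091; [3] prior 0.09, lik 0.25, product 0.02250; [4] prior 0.36, lik 0.5, product 0.1800.
Normalizing constant = 0.43278; the posterior for Urn 2 is its product over the sum, 0.05091/0.43278 = 0.1176.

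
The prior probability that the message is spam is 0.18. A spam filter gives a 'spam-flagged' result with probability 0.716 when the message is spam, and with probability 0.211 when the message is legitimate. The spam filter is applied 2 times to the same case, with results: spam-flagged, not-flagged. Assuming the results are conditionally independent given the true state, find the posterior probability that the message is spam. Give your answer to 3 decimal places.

Posterior P(H) ≈ 0.211

With H the event that the message is spam, the joint likelihood of the observed sequence is P(data|H) = 0.716·0.284 = 0.20334 and P(data|¬H) = 0.211·0.789 = 0.16648.
Bayes: P(H|data) = 0.18·0.20334 / (0.18·0.20334 + 0.82·0.16648) = 0.036602/0.17311 = 0.2114.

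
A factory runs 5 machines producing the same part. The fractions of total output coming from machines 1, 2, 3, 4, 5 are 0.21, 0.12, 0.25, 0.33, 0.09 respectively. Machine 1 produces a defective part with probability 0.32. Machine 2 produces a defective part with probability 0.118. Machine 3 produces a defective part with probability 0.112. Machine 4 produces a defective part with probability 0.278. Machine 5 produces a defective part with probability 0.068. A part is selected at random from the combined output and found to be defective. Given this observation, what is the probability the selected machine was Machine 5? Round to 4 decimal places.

Posterior probability ≈ 0.0295

P(defective|M1) = 0.32; P(defective|M2) = 0.118; P(defective|M3) = 0.112; P(defective|M4) = 0.278; P(defective|M5) = 0.068.
Prior × likelihood for each source: 0.21·0.32=0.06720, 0.12·0.118=0.01416, 0.25·0.112=0.02800, 0.33·0.278=0.09174, 0.09·0.068=0.006120. Summing gives P(defective) = 0.20722.
P(Machine 5 | defective) = 0.006120 / 0.20722 = 0.0295.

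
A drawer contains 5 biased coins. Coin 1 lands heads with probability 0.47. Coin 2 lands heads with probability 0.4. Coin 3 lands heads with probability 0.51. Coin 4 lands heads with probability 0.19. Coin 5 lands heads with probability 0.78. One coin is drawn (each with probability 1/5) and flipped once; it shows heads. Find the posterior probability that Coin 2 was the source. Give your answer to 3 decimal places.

Posterior probability ≈ 0.170

Tabulate prior·likelihood by source: [1] prior 0.2, lik 0.47, product 0.09400; [2] prior 0.2, lik 0.4, product 0.08000; [3] prior 0.2, lik 0.51, product 0.1020; [4] prior 0.2, lik 0.19, product 0.03800; [5] prior 0.2, lik 0.78, product 0.1560.
Normalizing constant = 0.47000; the posterior for Coin 2 is its product over the sum, 0.08000/0.47000 = 0.170.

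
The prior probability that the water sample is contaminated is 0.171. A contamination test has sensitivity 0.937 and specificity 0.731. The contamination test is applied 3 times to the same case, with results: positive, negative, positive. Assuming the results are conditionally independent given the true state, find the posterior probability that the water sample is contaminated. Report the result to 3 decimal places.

Let H be the event that the water sample is contaminated; start with P(H) = 0.171. P('positive'|H) = 0.937, P('positive'|¬H) = 0.269.
Update on result 1 ('positive'): P(H) ← 0.937·0.1710 / (0.937·0.1710 + 0.269·0.8290) = 0.16023/0.38323 = 0.4181.
Update on result 2 ('negative'): P(H) ← 0.063·0.4181 / (0.063·0.4181 + 0.731·0.5819) = 0.026340/0.45171 = 0.0583.
Update on result 3 ('positive'): P(H) ← 0.937·0.0583 / (0.937·0.0583 + 0.269·0.9417) = 0.054638/0.30795 = 0.1774.

Posterior P(H) ≈ 0.177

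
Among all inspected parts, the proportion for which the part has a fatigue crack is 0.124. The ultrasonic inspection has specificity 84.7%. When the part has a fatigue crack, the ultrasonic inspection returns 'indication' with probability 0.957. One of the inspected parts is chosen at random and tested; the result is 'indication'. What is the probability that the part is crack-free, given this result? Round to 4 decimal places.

P(¬H | E) ≈ 0.5304

Let H be the event that the part has a fatigue crack. P(H) = 0.124, so P(¬H) = 0.876. With E the 'indication' result, P(E|H) = 0.957 and P(E|¬H) = 0.153.
P(E) = 0.957·0.124 + 0.153·0.876 = 0.11867 + 0.13403 = 0.25270.
By Bayes' theorem, P(H|E) = 0.11867 / 0.25270 = 0.4696. Hence P(¬H|E) = 1 − 0.4696 = 0.5304.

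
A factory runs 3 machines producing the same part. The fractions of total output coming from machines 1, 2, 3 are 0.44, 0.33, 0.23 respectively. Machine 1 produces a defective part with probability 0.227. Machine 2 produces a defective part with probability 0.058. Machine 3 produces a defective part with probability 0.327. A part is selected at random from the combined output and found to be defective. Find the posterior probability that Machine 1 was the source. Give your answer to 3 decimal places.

Posterior probability ≈ 0.514

Tabulate prior·likelihood by source: [1] prior 0.44, lik 0.227, product 0.09988; [2] prior 0.33, lik 0.058, product 0.01914; [3] prior 0.23, lik 0.327, product 0.07521.
Normalizing constant = 0.19423; the posterior for Machine 1 is its product over the sum, 0.09988/0.19423 = 0.514.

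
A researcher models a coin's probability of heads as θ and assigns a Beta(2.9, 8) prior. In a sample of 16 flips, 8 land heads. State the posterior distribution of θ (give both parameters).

Posterior: Beta(10.9, 16)

Observing 8 successes and 8 failures updates Beta(2.9, 8) by adding the success and failure counts to the two shape parameters: α = 2.9+8 = 10.9, β = 8+8 = 16.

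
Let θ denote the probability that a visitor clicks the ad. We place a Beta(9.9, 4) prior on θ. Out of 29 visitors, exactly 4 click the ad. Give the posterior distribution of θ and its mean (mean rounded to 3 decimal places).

The binomial likelihood is conjugate to the Beta prior: with 4 successes and 25 failures, the posterior is Beta(9.9+4, 4+25) = Beta(13.9, 29).
Posterior mean = α/(α+β) = 13.9/42.9 = 0.324.

Posterior: Beta(13.9, 29); mean ≈ 0.324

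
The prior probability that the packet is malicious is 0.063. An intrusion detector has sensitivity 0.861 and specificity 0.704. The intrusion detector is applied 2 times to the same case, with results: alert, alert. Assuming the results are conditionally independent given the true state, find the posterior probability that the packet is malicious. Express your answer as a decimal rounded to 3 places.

Posterior P(H) ≈ 0.363

With H the event that the packet is malicious, the joint likelihood of the observed sequence is P(data|H) = 0.861·0.861 = 0.74132 and P(data|¬H) = 0.296·0.296 = 0.087616.
Bayes: P(H|data) = 0.063·0.74132 / (0.063·0.74132 + 0.937·0.087616) = 0.046703/0.12880 = 0.3626.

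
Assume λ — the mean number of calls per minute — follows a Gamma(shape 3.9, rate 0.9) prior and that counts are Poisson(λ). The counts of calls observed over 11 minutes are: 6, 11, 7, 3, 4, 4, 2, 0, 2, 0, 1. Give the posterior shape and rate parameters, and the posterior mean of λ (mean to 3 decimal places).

Posterior: Gamma(shape=43.9, rate=11.9); mean ≈ 3.689

The Poisson likelihood adds the total count to the shape and the number of exposure periods to the rate. Here ∑xᵢ = 40 and n = 11, so shape 3.9→43.9 and rate 0.9→11.9.
E[λ | data] = 43.9/11.9 = 3.689.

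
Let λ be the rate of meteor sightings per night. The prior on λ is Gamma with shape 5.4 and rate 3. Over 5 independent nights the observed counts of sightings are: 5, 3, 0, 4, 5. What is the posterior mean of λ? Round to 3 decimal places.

Posterior mean ≈ 2.800

The Poisson likelihood adds the total count to the shape and the number of exposure periods to the rate. Here ∑xᵢ = 17 and n = 5, so shape 5.4→22.4 and rate 3→8.
Posterior mean = shape/rate = 22.4/8 = 2.800.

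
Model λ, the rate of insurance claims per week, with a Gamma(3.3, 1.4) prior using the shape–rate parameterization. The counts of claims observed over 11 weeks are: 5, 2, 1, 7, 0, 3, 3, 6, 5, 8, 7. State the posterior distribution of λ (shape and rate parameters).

Posterior: Gamma(shape=50.3, rate=12.4)

Total count ∑xᵢ = 47 over n = 11 weeks.
Gamma is conjugate to the Poisson likelihood: posterior is Gamma(shape = 3.3+47 = 50.3, rate = 1.4+11 = 12.4).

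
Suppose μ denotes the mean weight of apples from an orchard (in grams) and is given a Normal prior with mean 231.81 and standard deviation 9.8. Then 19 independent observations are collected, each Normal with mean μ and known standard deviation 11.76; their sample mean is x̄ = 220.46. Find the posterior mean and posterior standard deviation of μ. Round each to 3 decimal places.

With known σ, the Normal prior is conjugate. Weight on the data is w = (n/σ²)/(n/σ² + 1/τ₀²) = 0.137385/(0.137385+0.0104123) = 0.92955.
Posterior mean = w·x̄ + (1−w)·μ₀ = 0.92955·220.46 + 0.070450·231.81 = 221.260. Posterior variance = 1/(0.137385+0.0104123) = 6.76603, so SD = 2.601.

Posterior mean ≈ 221.260; posterior SD ≈ 2.601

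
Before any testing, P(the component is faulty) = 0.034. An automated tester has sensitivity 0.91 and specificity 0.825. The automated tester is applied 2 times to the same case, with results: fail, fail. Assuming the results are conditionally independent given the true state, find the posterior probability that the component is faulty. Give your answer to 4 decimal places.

Posterior P(H) ≈ 0.4876

Let H be the event that the component is faulty; start with P(H) = 0.034. P('fail'|H) = 0.91, P('fail'|¬H) = 0.175.
Update on result 1 ('fail'): P(H) ← 0.91·0.0340 / (0.91·0.0340 + 0.175·0.9660) = 0.030940/0.19999 = 0.1547.
Update on result 2 ('fail'): P(H) ← 0.91·0.1547 / (0.91·0.1547 + 0.175·0.8453) = 0.14078/0.28871 = 0.4876.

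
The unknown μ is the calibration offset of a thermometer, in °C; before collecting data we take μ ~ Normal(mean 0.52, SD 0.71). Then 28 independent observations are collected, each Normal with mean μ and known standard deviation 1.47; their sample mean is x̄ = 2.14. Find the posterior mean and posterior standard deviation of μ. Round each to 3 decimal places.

With known σ, the Normal prior is conjugate. Weight on the data is w = (n/σ²)/(n/σ² + 1/τ₀²) = 12.9576/(12.9576+1.98373) = 0.86723.
Posterior mean = w·x̄ + (1−w)·μ₀ = 0.86723·2.14 + 0.13277·0.52 = 1.925. Posterior variance = 1/(12.9576+1.98373) = 0.0669286, so SD = 0.259.

Posterior mean ≈ 1.925; posterior SD ≈ 0.259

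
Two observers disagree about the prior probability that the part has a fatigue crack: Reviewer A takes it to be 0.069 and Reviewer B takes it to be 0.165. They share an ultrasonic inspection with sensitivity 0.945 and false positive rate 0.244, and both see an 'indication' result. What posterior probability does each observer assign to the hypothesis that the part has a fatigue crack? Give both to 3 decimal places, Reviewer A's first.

Reviewer A: 0.223; Reviewer B: 0.434

The likelihood ratio for an 'indication' result is 0.945/0.244 = 3.8730.
Reviewer A: prior odds 0.069/0.931 = 0.074114; posterior odds 0.28704; posterior probability 0.223.
Reviewer B: prior odds 0.165/0.835 = 0.19760; posterior odds 0.76531; posterior probability 0.434.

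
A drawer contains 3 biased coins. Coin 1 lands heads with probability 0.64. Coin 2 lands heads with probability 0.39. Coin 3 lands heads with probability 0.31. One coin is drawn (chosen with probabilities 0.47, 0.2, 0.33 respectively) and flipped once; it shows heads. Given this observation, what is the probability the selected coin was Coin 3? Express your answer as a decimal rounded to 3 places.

Posterior probability ≈ 0.213

P(heads|C1) = 0.64; P(heads|C2) = 0.39; P(heads|C3) = 0.31.
Prior × likelihood for each source: 0.47·0.64=0.3008, 0.2·0.39=0.07800, 0.33·0.31=0.1023. Summing gives P(heads) = 0.48110.
P(Coin 3 | heads) = 0.1023 / 0.48110 = 0.213.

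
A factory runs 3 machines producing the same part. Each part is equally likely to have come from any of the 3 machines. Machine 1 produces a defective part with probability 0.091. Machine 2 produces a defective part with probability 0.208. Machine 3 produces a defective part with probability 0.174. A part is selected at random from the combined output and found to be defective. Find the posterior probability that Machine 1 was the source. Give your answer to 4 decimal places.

Posterior probability ≈ 0.1924

P(defective|M1) = 0.091; P(defective|M2) = 0.208; P(defective|M3) = 0.174.
Prior × likelihood for each source: 0.333333·0.091=0.03033, 0.333333·0.208=0.06933, 0.333333·0.174=0.05800. Summing gives P(defective) = 0.15767.
P(Machine 1 | defective) = 0.03033 / 0.15767 = 0.1924.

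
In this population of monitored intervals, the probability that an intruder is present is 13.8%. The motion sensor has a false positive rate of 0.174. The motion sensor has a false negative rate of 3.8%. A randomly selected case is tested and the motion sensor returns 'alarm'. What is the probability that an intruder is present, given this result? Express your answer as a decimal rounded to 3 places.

P(H | E) ≈ 0.470

Let H be the event that an intruder is present. P(H) = 0.138, so P(¬H) = 0.862. With E the 'alarm' result, P(E|H) = 0.962 and P(E|¬H) = 0.174.
P(E) = 0.962·0.138 + 0.174·0.862 = 0.13276 + 0.14999 = 0.28274.
By Bayes' theorem, P(H|E) = 0.13276 / 0.28274 = 0.470.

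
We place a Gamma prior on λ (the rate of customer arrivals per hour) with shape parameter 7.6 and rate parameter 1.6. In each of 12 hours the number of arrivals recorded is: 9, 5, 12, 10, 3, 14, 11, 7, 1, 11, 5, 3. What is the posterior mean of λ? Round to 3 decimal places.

Posterior mean ≈ 7.250

The Poisson likelihood adds the total count to the shape and the number of exposure periods to the rate. Here ∑xᵢ = 91 and n = 12, so shape 7.6→98.6 and rate 1.6→13.6.
E[λ | data] = 98.6/13.6 = 7.250.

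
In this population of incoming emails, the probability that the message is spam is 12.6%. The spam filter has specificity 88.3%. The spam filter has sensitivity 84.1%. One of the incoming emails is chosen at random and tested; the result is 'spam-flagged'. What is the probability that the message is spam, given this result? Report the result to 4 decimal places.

Let H be the event that the message is spam. P(H) = 0.126, so P(¬H) = 0.874. With E the 'spam-flagged' result, P(E|H) = 0.841 and P(E|¬H) = 0.117.
P(E) = 0.841·0.126 + 0.117·0.874 = 0.10597 + 0.10226 = 0.20822.
By Bayes' theorem, P(H|E) = 0.10597 / 0.20822 = 0.5089.

P(H | E) ≈ 0.5089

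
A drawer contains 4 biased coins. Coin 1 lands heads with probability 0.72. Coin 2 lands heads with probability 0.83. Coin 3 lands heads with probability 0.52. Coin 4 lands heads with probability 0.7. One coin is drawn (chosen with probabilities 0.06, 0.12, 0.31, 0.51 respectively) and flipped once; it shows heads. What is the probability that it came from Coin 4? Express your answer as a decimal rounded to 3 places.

Posterior probability ≈ 0.540

Tabulate prior·likelihood by source: [1] prior 0.06, lik 0.72, product 0.04320; [2] prior 0.12, lik 0.83, product 0.09960; [3] prior 0.31, lik 0.52, product 0.1612; [4] prior 0.51, lik 0.7, product 0.3570.
Normalizing constant = 0.66100; the posterior for Coin 4 is its product over the sum, 0.3570/0.66100 = 0.540.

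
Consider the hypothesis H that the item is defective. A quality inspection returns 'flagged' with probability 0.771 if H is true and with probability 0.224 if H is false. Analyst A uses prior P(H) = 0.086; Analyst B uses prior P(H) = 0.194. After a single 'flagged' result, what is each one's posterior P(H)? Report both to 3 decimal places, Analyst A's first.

Analyst A: 0.245; Analyst B: 0.453

P('+'|H) = 0.771, P('+'|¬H) = 0.224.
Analyst A: numerator 0.771·0.086 = 0.066306; evidence = 0.066306+0.224·0.914 = 0.27104; posterior = 0.245.
Analyst B: numerator 0.771·0.194 = 0.14957; evidence = 0.14957+0.224·0.806 = 0.33012; posterior = 0.453.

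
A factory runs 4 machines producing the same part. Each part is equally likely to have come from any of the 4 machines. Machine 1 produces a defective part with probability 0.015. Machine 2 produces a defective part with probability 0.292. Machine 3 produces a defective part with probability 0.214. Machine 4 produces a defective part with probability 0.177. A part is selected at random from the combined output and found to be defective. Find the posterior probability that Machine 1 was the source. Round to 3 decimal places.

P(defective|M1) = 0.015; P(defective|M2) = 0.292; P(defective|M3) = 0.214; P(defective|M4) = 0.177.
Prior × likelihood for each source: 0.25·0.015=0.003750, 0.25·0.292=0.07300, 0.25·0.214=0.05350, 0.25·0.177=0.04425. Summing gives P(defective) = 0.17450.
P(Machine 1 | defective) = 0.003750 / 0.17450 = 0.021.

Posterior probability ≈ 0.021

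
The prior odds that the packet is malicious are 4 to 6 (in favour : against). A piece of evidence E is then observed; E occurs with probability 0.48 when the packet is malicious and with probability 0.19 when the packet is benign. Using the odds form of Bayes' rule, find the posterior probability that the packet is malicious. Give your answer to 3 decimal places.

Posterior probability ≈ 0.627

Prior odds = 4/6 = 0.66667.
Likelihood ratio for E = 0.48/0.19 = 2.5263.
Posterior odds = prior odds × LR = 1.6842.
Posterior probability = odds/(1+odds) = 1.6842/2.6842 = 0.627.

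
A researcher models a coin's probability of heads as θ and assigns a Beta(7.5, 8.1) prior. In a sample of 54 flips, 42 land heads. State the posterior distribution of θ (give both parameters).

Posterior: Beta(49.5, 20.1)

The binomial likelihood is conjugate to the Beta prior: with 42 successes and 12 failures, the posterior is Beta(7.5+42, 8.1+12) = Beta(49.5, 20.1).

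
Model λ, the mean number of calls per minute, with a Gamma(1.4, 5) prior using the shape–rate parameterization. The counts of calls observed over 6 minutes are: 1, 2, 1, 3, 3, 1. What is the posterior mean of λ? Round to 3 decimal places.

Posterior mean ≈ 1.127

The Poisson likelihood adds the total count to the shape and the number of exposure periods to the rate. Here ∑xᵢ = 11 and n = 6, so shape 1.4→12.4 and rate 5→11.
Posterior mean = shape/rate = 12.4/11 = 1.127.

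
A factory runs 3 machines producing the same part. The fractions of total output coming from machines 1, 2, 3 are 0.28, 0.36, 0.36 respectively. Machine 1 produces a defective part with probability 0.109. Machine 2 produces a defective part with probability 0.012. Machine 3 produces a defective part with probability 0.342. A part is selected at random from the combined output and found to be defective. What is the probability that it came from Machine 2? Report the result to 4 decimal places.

Posterior probability ≈ 0.0273

Tabulate prior·likelihood by source: [1] prior 0.28, lik 0.109, product 0.03052; [2] prior 0.36, lik 0.012, product 0.004320; [3] prior 0.36, lik 0.342, product 0.1231.
Normalizing constant = 0.15796; the posterior for Machine 2 is its product over the sum, 0.004320/0.15796 = 0.0273.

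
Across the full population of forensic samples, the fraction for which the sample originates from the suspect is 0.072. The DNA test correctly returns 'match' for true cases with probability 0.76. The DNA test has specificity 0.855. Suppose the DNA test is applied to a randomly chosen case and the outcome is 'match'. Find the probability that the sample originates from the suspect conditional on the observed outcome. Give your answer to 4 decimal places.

Write H for 'the sample originates from the suspect'. Prior odds H:¬H = 0.072/0.928 = 0.077586. For the 'match' outcome, the likelihood ratio is 0.76/0.145 = 5.2414.
Posterior odds = 0.077586 × 5.2414 = 0.40666, so P(H|E) = 0.40666/(1+0.40666) = 0.2891.

P(H | E) ≈ 0.2891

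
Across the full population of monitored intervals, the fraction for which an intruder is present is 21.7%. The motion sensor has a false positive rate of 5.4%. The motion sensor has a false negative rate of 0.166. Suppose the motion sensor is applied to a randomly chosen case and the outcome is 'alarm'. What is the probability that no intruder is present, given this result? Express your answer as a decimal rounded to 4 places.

P(¬H | E) ≈ 0.1894

Write H for 'an intruder is present'. Prior odds H:¬H = 0.217/0.783 = 0.27714. For the 'alarm' outcome, the likelihood ratio is 0.834/0.054 = 15.444.
Posterior odds = 0.27714 × 15.444 = 4.2803, so P(H|E) = 4.2803/(1+4.2803) = 0.8106. Then P(¬H|E) = 1 − 0.8106 = 0.1894.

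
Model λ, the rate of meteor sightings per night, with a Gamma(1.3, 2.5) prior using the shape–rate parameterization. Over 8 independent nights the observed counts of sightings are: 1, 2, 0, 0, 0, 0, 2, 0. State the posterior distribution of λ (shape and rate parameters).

The Poisson likelihood adds the total count to the shape and the number of exposure periods to the rate. Here ∑xᵢ = 5 and n = 8, so shape 1.3→6.3 and rate 2.5→10.5.

Posterior: Gamma(shape=6.3, rate=10.5)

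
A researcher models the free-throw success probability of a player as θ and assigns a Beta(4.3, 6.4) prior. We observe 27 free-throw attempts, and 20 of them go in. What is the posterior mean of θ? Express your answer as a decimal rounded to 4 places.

Observing 20 successes and 7 failures updates Beta(4.3, 6.4) by adding the success and failure counts to the two shape parameters: α = 4.3+20 = 24.3, β = 6.4+7 = 13.4.
E[θ | data] = 24.3/(24.3+13.4) = 0.6446.

Posterior mean ≈ 0.6446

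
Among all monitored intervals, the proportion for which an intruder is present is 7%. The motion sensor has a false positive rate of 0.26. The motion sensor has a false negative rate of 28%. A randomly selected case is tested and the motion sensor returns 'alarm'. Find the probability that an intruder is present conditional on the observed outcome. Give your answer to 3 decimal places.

Let H be the event that an intruder is present. P(H) = 0.07, so P(¬H) = 0.93. With E the 'alarm' result, P(E|H) = 0.72 and P(E|¬H) = 0.26.
P(E) = 0.72·0.07 + 0.26·0.93 = 0.050400 + 0.24180 = 0.29220.
By Bayes' theorem, P(H|E) = 0.050400 / 0.29220 = 0.172.

P(H | E) ≈ 0.172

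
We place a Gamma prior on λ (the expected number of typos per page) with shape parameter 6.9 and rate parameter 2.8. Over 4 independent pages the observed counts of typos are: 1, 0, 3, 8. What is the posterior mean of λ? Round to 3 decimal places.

Posterior mean ≈ 2.779

The Poisson likelihood adds the total count to the shape and the number of exposure periods to the rate. Here ∑xᵢ = 12 and n = 4, so shape 6.9→18.9 and rate 2.8→6.8.
E[λ | data] = 18.9/6.8 = 2.779.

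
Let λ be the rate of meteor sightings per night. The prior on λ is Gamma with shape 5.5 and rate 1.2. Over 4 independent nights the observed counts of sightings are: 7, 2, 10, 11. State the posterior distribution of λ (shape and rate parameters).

The Poisson likelihood adds the total count to the shape and the number of exposure periods to the rate. Here ∑xᵢ = 30 and n = 4, so shape 5.5→35.5 and rate 1.2→5.2.

Posterior: Gamma(shape=35.5, rate=5.2)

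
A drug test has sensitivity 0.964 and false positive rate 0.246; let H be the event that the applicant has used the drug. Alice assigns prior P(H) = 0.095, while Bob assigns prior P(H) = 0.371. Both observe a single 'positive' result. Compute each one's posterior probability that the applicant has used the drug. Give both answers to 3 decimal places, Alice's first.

P('+'|H) = 0.964, P('+'|¬H) = 0.246.
Alice: numerator 0.964·0.095 = 0.091580; evidence = 0.091580+0.246·0.905 = 0.31421; posterior = 0.291.
Bob: numerator 0.964·0.371 = 0.35764; evidence = 0.35764+0.246·0.629 = 0.51238; posterior = 0.698.

Alice: 0.291; Bob: 0.698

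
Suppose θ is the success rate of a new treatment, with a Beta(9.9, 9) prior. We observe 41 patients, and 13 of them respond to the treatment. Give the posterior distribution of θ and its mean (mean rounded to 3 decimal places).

Posterior: Beta(22.9, 37); mean ≈ 0.382

The binomial likelihood is conjugate to the Beta prior: with 13 successes and 28 failures, the posterior is Beta(9.9+13, 9+28) = Beta(22.9, 37).
Posterior mean = α/(α+β) = 22.9/59.9 = 0.382.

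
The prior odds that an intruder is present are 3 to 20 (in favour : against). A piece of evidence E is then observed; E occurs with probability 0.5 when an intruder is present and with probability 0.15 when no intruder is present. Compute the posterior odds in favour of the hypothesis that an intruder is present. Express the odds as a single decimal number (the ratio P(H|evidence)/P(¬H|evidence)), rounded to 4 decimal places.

Prior odds = 3/20 = 0.15000. In log-odds, ln(0.15000) = -1.8971.
Add log likelihood ratio: ln(3.3333) = 1.2040.
Posterior log-odds = -0.69315, so posterior odds = exp(-0.69315) = 0.50000.

Posterior odds ≈ 0.5000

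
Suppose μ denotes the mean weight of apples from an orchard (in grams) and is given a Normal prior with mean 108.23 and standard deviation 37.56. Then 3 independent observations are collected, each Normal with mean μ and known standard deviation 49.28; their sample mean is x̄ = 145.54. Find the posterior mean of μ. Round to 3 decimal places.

With known σ, the Normal prior is conjugate. Weight on the data is w = (n/σ²)/(n/σ² + 1/τ₀²) = 0.00123532/(0.00123532+0.00070884) = 0.63540.
Posterior mean = w·x̄ + (1−w)·μ₀ = 0.63540·145.54 + 0.36460·108.23 = 131.937.

Posterior mean ≈ 131.937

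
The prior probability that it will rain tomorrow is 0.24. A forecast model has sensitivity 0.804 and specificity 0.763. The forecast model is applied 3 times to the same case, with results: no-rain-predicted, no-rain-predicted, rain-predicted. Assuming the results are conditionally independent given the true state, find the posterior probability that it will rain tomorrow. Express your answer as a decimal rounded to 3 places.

With H the event that it will rain tomorrow, the joint likelihood of the observed sequence is P(data|H) = 0.196·0.196·0.804 = 0.030886 and P(data|¬H) = 0.763·0.763·0.237 = 0.13797.
Bayes: P(H|data) = 0.24·0.030886 / (0.24·0.030886 + 0.76·0.13797) = 0.0074128/0.11227 = 0.0660.

Posterior P(H) ≈ 0.066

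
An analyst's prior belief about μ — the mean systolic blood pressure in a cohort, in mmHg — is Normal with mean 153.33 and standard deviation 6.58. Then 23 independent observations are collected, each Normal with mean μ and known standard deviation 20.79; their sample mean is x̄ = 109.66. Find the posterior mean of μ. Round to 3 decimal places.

With known σ, the Normal prior is conjugate. Weight on the data is w = (n/σ²)/(n/σ² + 1/τ₀²) = 0.0532131/(0.0532131+0.0230966) = 0.69733.
Posterior mean = w·x̄ + (1−w)·μ₀ = 0.69733·109.66 + 0.30267·153.33 = 122.878.

Posterior mean ≈ 122.878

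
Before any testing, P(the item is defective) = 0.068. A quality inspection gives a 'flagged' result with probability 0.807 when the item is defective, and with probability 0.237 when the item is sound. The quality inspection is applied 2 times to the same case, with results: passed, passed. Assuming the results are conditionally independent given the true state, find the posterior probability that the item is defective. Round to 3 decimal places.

Let H be the event that the item is defective; start with P(H) = 0.068. P('flagged'|H) = 0.807, P('flagged'|¬H) = 0.237.
Update on result 1 ('passed'): P(H) ← 0.193·0.0680 / (0.193·0.0680 + 0.763·0.9320) = 0.013124/0.72424 = 0.0181.
Update on result 2 ('passed'): P(H) ← 0.193·0.0181 / (0.193·0.0181 + 0.763·0.9819) = 0.0034974/0.75267 = 0.0046.

Posterior P(H) ≈ 0.005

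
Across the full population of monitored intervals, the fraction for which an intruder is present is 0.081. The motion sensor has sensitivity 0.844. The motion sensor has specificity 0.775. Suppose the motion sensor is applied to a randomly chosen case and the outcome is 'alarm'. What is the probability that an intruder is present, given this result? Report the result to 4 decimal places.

Let H be the event that an intruder is present. P(H) = 0.081, so P(¬H) = 0.919. With E the 'alarm' result, P(E|H) = 0.844 and P(E|¬H) = 0.225.
P(E) = 0.844·0.081 + 0.225·0.919 = 0.068364 + 0.20678 = 0.27514.
By Bayes' theorem, P(H|E) = 0.068364 / 0.27514 = 0.2485.

P(H | E) ≈ 0.2485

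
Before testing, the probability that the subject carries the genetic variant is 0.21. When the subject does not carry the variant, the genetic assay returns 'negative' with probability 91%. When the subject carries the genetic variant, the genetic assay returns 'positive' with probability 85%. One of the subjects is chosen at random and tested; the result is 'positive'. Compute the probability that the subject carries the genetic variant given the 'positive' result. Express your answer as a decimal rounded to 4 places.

Let H be the event that the subject carries the genetic variant. P(H) = 0.21, so P(¬H) = 0.79. With E the 'positive' result, P(E|H) = 0.85 and P(E|¬H) = 0.09.
P(E) = 0.85·0.21 + 0.09·0.79 = 0.17850 + 0.071100 = 0.24960.
By Bayes' theorem, P(H|E) = 0.17850 / 0.24960 = 0.7151.

P(H | E) ≈ 0.7151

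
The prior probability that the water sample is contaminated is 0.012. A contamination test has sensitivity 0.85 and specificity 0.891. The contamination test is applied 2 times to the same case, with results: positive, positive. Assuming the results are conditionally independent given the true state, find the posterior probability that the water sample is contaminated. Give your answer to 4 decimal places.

With H the event that the water sample is contaminated, the joint likelihood of the observed sequence is P(data|H) = 0.85·0.85 = 0.72250 and P(data|¬H) = 0.109·0.109 = 0.011881.
Bayes: P(H|data) = 0.012·0.72250 / (0.012·0.72250 + 0.988·0.011881) = 0.0086700/0.020408 = 0.4248.

Posterior P(H) ≈ 0.4248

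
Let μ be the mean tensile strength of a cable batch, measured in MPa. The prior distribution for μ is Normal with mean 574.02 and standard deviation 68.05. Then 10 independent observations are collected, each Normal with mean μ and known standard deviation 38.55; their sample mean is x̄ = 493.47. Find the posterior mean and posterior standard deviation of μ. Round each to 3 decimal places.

With known σ, the Normal prior is conjugate. Weight on the data is w = (n/σ²)/(n/σ² + 1/τ₀²) = 0.00672901/(0.00672901+0.00021595) = 0.96891.
Posterior mean = w·x̄ + (1−w)·μ₀ = 0.96891·493.47 + 0.031094·574.02 = 495.975. Posterior variance = 1/(0.00672901+0.00021595) = 143.989, so SD = 12.000.

Posterior mean ≈ 495.975; posterior SD ≈ 12.000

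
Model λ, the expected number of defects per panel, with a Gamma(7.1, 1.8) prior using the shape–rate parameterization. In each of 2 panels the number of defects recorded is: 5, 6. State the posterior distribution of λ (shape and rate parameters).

Total count ∑xᵢ = 11 over n = 2 panels.
Gamma is conjugate to the Poisson likelihood: posterior is Gamma(shape = 7.1+11 = 18.1, rate = 1.8+2 = 3.8).

Posterior: Gamma(shape=18.1, rate=3.8)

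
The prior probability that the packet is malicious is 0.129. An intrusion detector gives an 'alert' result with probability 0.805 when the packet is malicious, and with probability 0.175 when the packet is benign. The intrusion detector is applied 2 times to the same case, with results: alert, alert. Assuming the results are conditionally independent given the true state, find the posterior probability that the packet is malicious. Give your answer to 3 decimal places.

Posterior P(H) ≈ 0.758

Let H be the event that the packet is malicious; start with P(H) = 0.129. P('alert'|H) = 0.805, P('alert'|¬H) = 0.175.
Update on result 1 ('alert'): P(H) ← 0.805·0.1290 / (0.805·0.1290 + 0.175·0.8710) = 0.10385/0.25627 = 0.4052.
Update on result 2 ('alert'): P(H) ← 0.805·0.4052 / (0.805·0.4052 + 0.175·0.5948) = 0.32620/0.43029 = 0.7581.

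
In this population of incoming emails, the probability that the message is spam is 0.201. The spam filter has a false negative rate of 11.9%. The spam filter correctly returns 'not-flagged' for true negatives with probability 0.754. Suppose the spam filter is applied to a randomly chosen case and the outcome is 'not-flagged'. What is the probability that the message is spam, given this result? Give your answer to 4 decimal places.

Let H be the event that the message is spam. P(H) = 0.201, so P(¬H) = 0.799. With E the 'not-flagged' result, P(E|H) = 0.119 and P(E|¬H) = 0.754.
P(E) = 0.119·0.201 + 0.754·0.799 = 0.023919 + 0.60245 = 0.62636.
By Bayes' theorem, P(H|E) = 0.023919 / 0.62636 = 0.0382.

P(H | E) ≈ 0.0382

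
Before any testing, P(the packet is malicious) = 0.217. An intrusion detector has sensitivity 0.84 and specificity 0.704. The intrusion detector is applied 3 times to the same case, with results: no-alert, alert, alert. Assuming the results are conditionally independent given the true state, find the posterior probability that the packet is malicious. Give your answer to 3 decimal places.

Posterior P(H) ≈ 0.337

With H the event that the packet is malicious, the joint likelihood of the observed sequence is P(data|H) = 0.16·0.84·0.84 = 0.11290 and P(data|¬H) = 0.704·0.296·0.296 = 0.061682.
Bayes: P(H|data) = 0.217·0.11290 / (0.217·0.11290 + 0.783·0.061682) = 0.024498/0.072795 = 0.3365.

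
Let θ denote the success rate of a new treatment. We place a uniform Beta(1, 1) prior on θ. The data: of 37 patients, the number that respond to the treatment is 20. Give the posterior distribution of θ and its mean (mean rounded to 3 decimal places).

Posterior: Beta(21, 18); mean ≈ 0.538

The binomial likelihood is conjugate to the Beta prior: with 20 successes and 17 failures, the posterior is Beta(1+20, 1+17) = Beta(21, 18).
E[θ | data] = 21/(21+18) = 0.538.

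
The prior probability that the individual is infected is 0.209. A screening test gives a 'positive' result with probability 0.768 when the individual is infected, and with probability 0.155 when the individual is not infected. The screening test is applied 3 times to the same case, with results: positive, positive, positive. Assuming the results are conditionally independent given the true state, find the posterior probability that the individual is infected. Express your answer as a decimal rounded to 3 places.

With H the event that the individual is infected, the joint likelihood of the observed sequence is P(data|H) = 0.768·0.768·0.768 = 0.45298 and P(data|¬H) = 0.155·0.155·0.155 = 0.0037239.
Bayes: P(H|data) = 0.209·0.45298 / (0.209·0.45298 + 0.791·0.0037239) = 0.094674/0.097619 = 0.9698.

Posterior P(H) ≈ 0.970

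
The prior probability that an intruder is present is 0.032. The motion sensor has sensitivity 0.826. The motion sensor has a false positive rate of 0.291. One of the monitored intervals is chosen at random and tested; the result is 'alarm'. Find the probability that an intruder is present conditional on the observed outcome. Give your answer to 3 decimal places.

Write H for 'an intruder is present'. Prior odds H:¬H = 0.032/0.968 = 0.033058. For the 'alarm' outcome, the likelihood ratio is 0.826/0.291 = 2.8385.
Posterior odds = 0.033058 × 2.8385 = 0.093834, so P(H|E) = 0.093834/(1+0.093834) = 0.086.

P(H | E) ≈ 0.086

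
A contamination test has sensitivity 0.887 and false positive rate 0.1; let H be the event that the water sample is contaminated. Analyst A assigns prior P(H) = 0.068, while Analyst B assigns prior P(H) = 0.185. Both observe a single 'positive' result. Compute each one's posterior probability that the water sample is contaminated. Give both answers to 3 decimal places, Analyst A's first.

Analyst A: 0.393; Analyst B: 0.668

The likelihood ratio for a 'positive' result is 0.887/0.1 = 8.8700.
Analyst A: prior odds 0.068/0.932 = 0.072961; posterior odds 0.64717; posterior probability 0.393.
Analyst B: prior odds 0.185/0.815 = 0.22699; posterior odds 2.0134; posterior probability 0.668.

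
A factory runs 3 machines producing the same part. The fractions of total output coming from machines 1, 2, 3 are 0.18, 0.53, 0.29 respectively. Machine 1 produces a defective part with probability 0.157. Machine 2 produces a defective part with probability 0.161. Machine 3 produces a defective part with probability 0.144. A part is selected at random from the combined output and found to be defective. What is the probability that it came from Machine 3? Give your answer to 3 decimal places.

Tabulate prior·likelihood by source: [1] prior 0.18, lik 0.157, product 0.02826; [2] prior 0.53, lik 0.161, product 0.08533; [3] prior 0.29, lik 0.144, product 0.04176.
Normalizing constant = 0.15535; the posterior for Machine 3 is its product over the sum, 0.04176/0.15535 = 0.269.

Posterior probability ≈ 0.269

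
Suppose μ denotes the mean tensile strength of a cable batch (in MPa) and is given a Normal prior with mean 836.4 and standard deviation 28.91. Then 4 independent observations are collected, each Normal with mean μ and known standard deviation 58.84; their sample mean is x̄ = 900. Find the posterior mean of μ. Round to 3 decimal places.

Prior precision 1/τ₀² = 1/28.91² = 0.00119648; data precision n/σ² = 4/58.84² = 0.00115535.
Posterior precision = 0.00119648 + 0.00115535 = 0.00235183.
Posterior mean = (0.00119648·836.4 + 0.00115535·900) / 0.00235183 = 867.644.

Posterior mean ≈ 867.644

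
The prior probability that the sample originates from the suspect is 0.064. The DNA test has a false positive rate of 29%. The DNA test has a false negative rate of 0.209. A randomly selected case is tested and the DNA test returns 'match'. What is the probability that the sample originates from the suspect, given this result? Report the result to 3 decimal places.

P(H | E) ≈ 0.157

Let H be the event that the sample originates from the suspect. P(H) = 0.064, so P(¬H) = 0.936. With E the 'match' result, P(E|H) = 0.791 and P(E|¬H) = 0.29.
P(E) = 0.791·0.064 + 0.29·0.936 = 0.050624 + 0.27144 = 0.32206.
By Bayes' theorem, P(H|E) = 0.050624 / 0.32206 = 0.157.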